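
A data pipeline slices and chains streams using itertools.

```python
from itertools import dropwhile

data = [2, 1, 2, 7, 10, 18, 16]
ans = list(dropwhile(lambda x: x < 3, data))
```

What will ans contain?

Step 1: dropwhile drops elements while < 3:
  2 < 3: dropped
  1 < 3: dropped
  2 < 3: dropped
  7: kept (dropping stopped)
Step 2: Remaining elements kept regardless of condition.
Therefore ans = [7, 10, 18, 16].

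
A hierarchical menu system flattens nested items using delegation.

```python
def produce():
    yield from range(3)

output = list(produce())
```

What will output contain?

Step 1: yield from delegates to the iterable, yielding each element.
Step 2: Collected values: [0, 1, 2].
Therefore output = [0, 1, 2].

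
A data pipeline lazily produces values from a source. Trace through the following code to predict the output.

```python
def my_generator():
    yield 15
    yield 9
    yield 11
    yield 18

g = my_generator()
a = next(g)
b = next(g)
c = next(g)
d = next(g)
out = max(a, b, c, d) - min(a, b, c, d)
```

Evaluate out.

Step 1: Create generator and consume all values:
  a = next(g) = 15
  b = next(g) = 9
  c = next(g) = 11
  d = next(g) = 18
Step 2: max = 18, min = 9, out = 18 - 9 = 9.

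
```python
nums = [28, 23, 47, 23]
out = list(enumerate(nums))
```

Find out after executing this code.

Step 1: enumerate pairs each element with its index:
  (0, 28)
  (1, 23)
  (2, 47)
  (3, 23)
Therefore out = [(0, 28), (1, 23), (2, 47), (3, 23)].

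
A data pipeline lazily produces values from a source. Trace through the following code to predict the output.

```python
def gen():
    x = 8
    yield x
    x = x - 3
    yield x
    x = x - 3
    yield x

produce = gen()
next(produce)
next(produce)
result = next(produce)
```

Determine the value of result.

Step 1: Trace through generator execution:
  Yield 1: x starts at 8, yield 8
  Yield 2: x = 8 - 3 = 5, yield 5
  Yield 3: x = 5 - 3 = 2, yield 2
Step 2: First next() gets 8, second next() gets the second value, third next() yields 2.
Therefore result = 2.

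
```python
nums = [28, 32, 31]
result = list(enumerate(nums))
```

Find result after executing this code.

Step 1: enumerate pairs each element with its index:
  (0, 28)
  (1, 32)
  (2, 31)
Therefore result = [(0, 28), (1, 32), (2, 31)].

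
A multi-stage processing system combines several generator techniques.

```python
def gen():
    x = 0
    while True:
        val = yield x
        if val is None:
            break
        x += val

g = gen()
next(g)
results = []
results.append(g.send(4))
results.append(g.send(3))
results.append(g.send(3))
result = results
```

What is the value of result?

Step 1: next(g) -> yield 0.
Step 2: send(4) -> x = 4, yield 4.
Step 3: send(3) -> x = 7, yield 7.
Step 4: send(3) -> x = 10, yield 10.
Therefore result = [4, 7, 10].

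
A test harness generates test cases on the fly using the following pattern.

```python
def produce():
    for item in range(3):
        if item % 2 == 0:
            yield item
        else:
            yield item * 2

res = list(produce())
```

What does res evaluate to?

Step 1: For each item in range(3), yield item if even, else item*2:
  item=0 (even): yield 0
  item=1 (odd): yield 1*2 = 2
  item=2 (even): yield 2
Therefore res = [0, 2, 2].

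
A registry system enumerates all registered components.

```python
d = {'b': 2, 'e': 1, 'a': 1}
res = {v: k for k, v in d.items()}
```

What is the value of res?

Step 1: Invert dict (swap keys and values):
  'b': 2 -> 2: 'b'
  'e': 1 -> 1: 'e'
  'a': 1 -> 1: 'a'
Therefore res = {2: 'b', 1: 'a'}.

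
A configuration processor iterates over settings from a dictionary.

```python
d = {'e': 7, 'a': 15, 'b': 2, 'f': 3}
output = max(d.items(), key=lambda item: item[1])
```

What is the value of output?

Step 1: Find item with maximum value:
  ('e', 7)
  ('a', 15)
  ('b', 2)
  ('f', 3)
Step 2: Maximum value is 15 at key 'a'.
Therefore output = ('a', 15).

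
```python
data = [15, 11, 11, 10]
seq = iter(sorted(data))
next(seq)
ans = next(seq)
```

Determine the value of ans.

Step 1: sorted([15, 11, 11, 10]) = [10, 11, 11, 15].
Step 2: Create iterator and skip 1 elements.
Step 3: next() returns 11.
Therefore ans = 11.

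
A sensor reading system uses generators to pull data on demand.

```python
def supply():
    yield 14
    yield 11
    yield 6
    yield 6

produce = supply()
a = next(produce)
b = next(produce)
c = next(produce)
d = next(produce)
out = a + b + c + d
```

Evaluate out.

Step 1: Create generator and consume all values:
  a = next(produce) = 14
  b = next(produce) = 11
  c = next(produce) = 6
  d = next(produce) = 6
Step 2: out = 14 + 11 + 6 + 6 = 37.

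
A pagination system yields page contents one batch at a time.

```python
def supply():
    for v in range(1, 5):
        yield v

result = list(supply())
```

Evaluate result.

Step 1: The generator yields each value from range(1, 5).
Step 2: list() consumes all yields: [1, 2, 3, 4].
Therefore result = [1, 2, 3, 4].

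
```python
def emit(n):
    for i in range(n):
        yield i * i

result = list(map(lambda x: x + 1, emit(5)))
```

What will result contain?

Step 1: emit(5) yields squares: [0, 1, 4, 9, 16].
Step 2: map adds 1 to each: [1, 2, 5, 10, 17].
Therefore result = [1, 2, 5, 10, 17].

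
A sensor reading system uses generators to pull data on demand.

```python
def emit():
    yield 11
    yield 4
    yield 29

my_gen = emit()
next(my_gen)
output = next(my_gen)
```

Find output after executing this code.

Step 1: emit() creates a generator.
Step 2: next(my_gen) yields 11 (consumed and discarded).
Step 3: next(my_gen) yields 4, assigned to output.
Therefore output = 4.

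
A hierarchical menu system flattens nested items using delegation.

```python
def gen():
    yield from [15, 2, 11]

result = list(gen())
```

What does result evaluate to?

Step 1: yield from delegates to the iterable, yielding each element.
Step 2: Collected values: [15, 2, 11].
Therefore result = [15, 2, 11].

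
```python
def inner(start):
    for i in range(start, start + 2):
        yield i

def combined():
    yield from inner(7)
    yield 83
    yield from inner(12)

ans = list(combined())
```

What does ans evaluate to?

Step 1: combined() delegates to inner(7):
  yield 7
  yield 8
Step 2: yield 83
Step 3: Delegates to inner(12):
  yield 12
  yield 13
Therefore ans = [7, 8, 83, 12, 13].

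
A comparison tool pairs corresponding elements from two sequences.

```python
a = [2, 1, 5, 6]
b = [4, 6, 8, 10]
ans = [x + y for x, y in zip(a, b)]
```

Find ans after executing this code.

Step 1: Add corresponding elements:
  2 + 4 = 6
  1 + 6 = 7
  5 + 8 = 13
  6 + 10 = 16
Therefore ans = [6, 7, 13, 16].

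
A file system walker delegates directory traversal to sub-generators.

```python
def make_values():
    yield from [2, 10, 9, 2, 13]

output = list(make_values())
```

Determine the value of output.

Step 1: yield from delegates to the iterable, yielding each element.
Step 2: Collected values: [2, 10, 9, 2, 13].
Therefore output = [2, 10, 9, 2, 13].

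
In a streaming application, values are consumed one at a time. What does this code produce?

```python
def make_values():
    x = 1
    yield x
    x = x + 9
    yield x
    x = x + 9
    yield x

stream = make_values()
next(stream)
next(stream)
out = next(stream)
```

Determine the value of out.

Step 1: Trace through generator execution:
  Yield 1: x starts at 1, yield 1
  Yield 2: x = 1 + 9 = 10, yield 10
  Yield 3: x = 10 + 9 = 19, yield 19
Step 2: First next() gets 1, second next() gets the second value, third next() yields 19.
Therefore out = 19.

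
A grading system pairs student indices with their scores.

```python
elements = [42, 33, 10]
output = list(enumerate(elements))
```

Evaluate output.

Step 1: enumerate pairs each element with its index:
  (0, 42)
  (1, 33)
  (2, 10)
Therefore output = [(0, 42), (1, 33), (2, 10)].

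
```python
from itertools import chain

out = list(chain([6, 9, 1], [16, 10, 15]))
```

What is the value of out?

Step 1: chain() concatenates iterables: [6, 9, 1] + [16, 10, 15].
Therefore out = [6, 9, 1, 16, 10, 15].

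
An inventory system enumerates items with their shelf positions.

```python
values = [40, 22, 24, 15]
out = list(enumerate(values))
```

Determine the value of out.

Step 1: enumerate pairs each element with its index:
  (0, 40)
  (1, 22)
  (2, 24)
  (3, 15)
Therefore out = [(0, 40), (1, 22), (2, 24), (3, 15)].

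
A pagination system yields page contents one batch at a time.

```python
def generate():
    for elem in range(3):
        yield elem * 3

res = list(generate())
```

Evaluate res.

Step 1: For each elem in range(3), yield elem * 3:
  elem=0: yield 0 * 3 = 0
  elem=1: yield 1 * 3 = 3
  elem=2: yield 2 * 3 = 6
Therefore res = [0, 3, 6].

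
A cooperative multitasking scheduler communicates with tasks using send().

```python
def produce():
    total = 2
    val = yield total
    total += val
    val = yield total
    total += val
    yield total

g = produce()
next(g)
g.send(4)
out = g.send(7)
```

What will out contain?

Step 1: next() -> yield total=2.
Step 2: send(4) -> val=4, total = 2+4 = 6, yield 6.
Step 3: send(7) -> val=7, total = 6+7 = 13, yield 13.
Therefore out = 13.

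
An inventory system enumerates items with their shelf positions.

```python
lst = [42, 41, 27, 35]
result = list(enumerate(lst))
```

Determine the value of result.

Step 1: enumerate pairs each element with its index:
  (0, 42)
  (1, 41)
  (2, 27)
  (3, 35)
Therefore result = [(0, 42), (1, 41), (2, 27), (3, 35)].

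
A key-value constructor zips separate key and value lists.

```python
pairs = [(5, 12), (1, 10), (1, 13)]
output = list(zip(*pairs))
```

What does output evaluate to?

Step 1: zip(*pairs) transposes: unzips [(5, 12), (1, 10), (1, 13)] into separate sequences.
Step 2: First elements: (5, 1, 1), second elements: (12, 10, 13).
Therefore output = [(5, 1, 1), (12, 10, 13)].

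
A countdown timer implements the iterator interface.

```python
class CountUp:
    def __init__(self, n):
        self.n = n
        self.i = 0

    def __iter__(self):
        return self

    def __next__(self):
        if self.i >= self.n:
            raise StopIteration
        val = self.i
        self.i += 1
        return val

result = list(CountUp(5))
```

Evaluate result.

Step 1: CountUp(5) creates an iterator counting 0 to 4.
Step 2: list() consumes all values: [0, 1, 2, 3, 4].
Therefore result = [0, 1, 2, 3, 4].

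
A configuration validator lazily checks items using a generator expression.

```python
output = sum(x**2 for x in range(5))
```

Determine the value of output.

Step 1: Compute x**2 for each x in range(5):
  x=0: 0**2 = 0
  x=1: 1**2 = 1
  x=2: 2**2 = 4
  x=3: 3**2 = 9
  x=4: 4**2 = 16
Step 2: sum = 0 + 1 + 4 + 9 + 16 = 30.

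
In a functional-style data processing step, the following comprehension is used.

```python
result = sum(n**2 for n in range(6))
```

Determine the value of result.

Step 1: Compute n**2 for each n in range(6):
  n=0: 0**2 = 0
  n=1: 1**2 = 1
  n=2: 2**2 = 4
  n=3: 3**2 = 9
  n=4: 4**2 = 16
  n=5: 5**2 = 25
Step 2: sum = 0 + 1 + 4 + 9 + 16 + 25 = 55.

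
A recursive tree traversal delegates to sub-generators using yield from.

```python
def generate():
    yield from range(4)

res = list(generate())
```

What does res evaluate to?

Step 1: yield from delegates to the iterable, yielding each element.
Step 2: Collected values: [0, 1, 2, 3].
Therefore res = [0, 1, 2, 3].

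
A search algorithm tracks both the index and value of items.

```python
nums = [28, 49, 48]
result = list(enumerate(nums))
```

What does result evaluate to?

Step 1: enumerate pairs each element with its index:
  (0, 28)
  (1, 49)
  (2, 48)
Therefore result = [(0, 28), (1, 49), (2, 48)].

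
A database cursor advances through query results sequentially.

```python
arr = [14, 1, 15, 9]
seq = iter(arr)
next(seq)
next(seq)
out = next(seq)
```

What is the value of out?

Step 1: Create iterator over [14, 1, 15, 9].
Step 2: next() consumes 14.
Step 3: next() consumes 1.
Step 4: next() returns 15.
Therefore out = 15.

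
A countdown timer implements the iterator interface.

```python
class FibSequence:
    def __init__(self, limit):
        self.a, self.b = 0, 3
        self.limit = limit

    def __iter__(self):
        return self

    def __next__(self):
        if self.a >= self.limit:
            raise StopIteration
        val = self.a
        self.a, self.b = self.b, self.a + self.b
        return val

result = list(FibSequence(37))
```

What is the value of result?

Step 1: Fibonacci-like sequence (a=0, b=3) until >= 37:
  Yield 0, then a,b = 3,3
  Yield 3, then a,b = 3,6
  Yield 3, then a,b = 6,9
  Yield 6, then a,b = 9,15
  Yield 9, then a,b = 15,24
  Yield 15, then a,b = 24,39
  Yield 24, then a,b = 39,63
Step 2: 39 >= 37, stop.
Therefore result = [0, 3, 3, 6, 9, 15, 24].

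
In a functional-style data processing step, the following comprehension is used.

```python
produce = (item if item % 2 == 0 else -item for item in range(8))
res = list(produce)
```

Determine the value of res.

Step 1: For each item in range(8), yield item if even, else -item:
  item=0: even, yield 0
  item=1: odd, yield -1
  item=2: even, yield 2
  item=3: odd, yield -3
  item=4: even, yield 4
  item=5: odd, yield -5
  item=6: even, yield 6
  item=7: odd, yield -7
Therefore res = [0, -1, 2, -3, 4, -5, 6, -7].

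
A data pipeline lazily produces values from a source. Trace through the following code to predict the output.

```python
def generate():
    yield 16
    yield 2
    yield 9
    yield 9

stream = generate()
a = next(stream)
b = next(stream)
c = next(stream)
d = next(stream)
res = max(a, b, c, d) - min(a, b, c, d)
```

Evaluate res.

Step 1: Create generator and consume all values:
  a = next(stream) = 16
  b = next(stream) = 2
  c = next(stream) = 9
  d = next(stream) = 9
Step 2: max = 16, min = 2, res = 16 - 2 = 14.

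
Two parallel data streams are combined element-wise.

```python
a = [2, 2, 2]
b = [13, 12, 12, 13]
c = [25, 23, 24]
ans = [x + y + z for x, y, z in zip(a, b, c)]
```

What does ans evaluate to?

Step 1: zip three lists (truncates to shortest, len=3):
  2 + 13 + 25 = 40
  2 + 12 + 23 = 37
  2 + 12 + 24 = 38
Therefore ans = [40, 37, 38].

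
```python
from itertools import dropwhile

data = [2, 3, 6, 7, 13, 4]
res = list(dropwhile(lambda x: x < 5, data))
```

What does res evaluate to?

Step 1: dropwhile drops elements while < 5:
  2 < 5: dropped
  3 < 5: dropped
  6: kept (dropping stopped)
Step 2: Remaining elements kept regardless of condition.
Therefore res = [6, 7, 13, 4].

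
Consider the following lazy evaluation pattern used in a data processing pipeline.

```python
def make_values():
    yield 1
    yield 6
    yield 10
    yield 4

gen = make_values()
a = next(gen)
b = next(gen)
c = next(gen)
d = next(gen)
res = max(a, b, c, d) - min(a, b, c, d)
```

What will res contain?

Step 1: Create generator and consume all values:
  a = next(gen) = 1
  b = next(gen) = 6
  c = next(gen) = 10
  d = next(gen) = 4
Step 2: max = 10, min = 1, res = 10 - 1 = 9.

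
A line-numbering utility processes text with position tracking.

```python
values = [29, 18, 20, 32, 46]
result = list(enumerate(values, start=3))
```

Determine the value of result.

Step 1: enumerate with start=3:
  (3, 29)
  (4, 18)
  (5, 20)
  (6, 32)
  (7, 46)
Therefore result = [(3, 29), (4, 18), (5, 20), (6, 32), (7, 46)].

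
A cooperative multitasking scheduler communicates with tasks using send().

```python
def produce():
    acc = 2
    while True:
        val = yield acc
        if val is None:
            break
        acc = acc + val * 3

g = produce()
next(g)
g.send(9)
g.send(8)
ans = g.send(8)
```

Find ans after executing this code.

Step 1: next() -> yield acc=2.
Step 2: send(9) -> val=9, acc = 2 + 9*3 = 29, yield 29.
Step 3: send(8) -> val=8, acc = 29 + 8*3 = 53, yield 53.
Step 4: send(8) -> val=8, acc = 53 + 8*3 = 77, yield 77.
Therefore ans = 77.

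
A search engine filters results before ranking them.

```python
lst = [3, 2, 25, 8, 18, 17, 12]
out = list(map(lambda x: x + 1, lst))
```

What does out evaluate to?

Step 1: Apply lambda x: x + 1 to each element:
  3 -> 4
  2 -> 3
  25 -> 26
  8 -> 9
  18 -> 19
  17 -> 18
  12 -> 13
Therefore out = [4, 3, 26, 9, 19, 18, 13].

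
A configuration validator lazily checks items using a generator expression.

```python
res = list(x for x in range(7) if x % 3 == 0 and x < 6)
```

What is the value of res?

Step 1: Filter range(7) where x % 3 == 0 and x < 6:
  x=0: both conditions met, included
  x=1: excluded (1 % 3 != 0)
  x=2: excluded (2 % 3 != 0)
  x=3: both conditions met, included
  x=4: excluded (4 % 3 != 0)
  x=5: excluded (5 % 3 != 0)
  x=6: excluded (6 >= 6)
Therefore res = [0, 3].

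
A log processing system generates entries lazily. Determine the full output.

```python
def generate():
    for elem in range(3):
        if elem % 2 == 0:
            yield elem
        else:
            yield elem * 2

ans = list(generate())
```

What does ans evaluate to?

Step 1: For each elem in range(3), yield elem if even, else elem*2:
  elem=0 (even): yield 0
  elem=1 (odd): yield 1*2 = 2
  elem=2 (even): yield 2
Therefore ans = [0, 2, 2].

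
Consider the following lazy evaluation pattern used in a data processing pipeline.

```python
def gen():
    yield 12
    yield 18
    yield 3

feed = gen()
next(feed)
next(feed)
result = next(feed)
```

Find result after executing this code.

Step 1: gen() creates a generator.
Step 2: next(feed) yields 12 (consumed and discarded).
Step 3: next(feed) yields 18 (consumed and discarded).
Step 4: next(feed) yields 3, assigned to result.
Therefore result = 3.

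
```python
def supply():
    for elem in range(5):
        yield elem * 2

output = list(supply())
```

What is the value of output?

Step 1: For each elem in range(5), yield elem * 2:
  elem=0: yield 0 * 2 = 0
  elem=1: yield 1 * 2 = 2
  elem=2: yield 2 * 2 = 4
  elem=3: yield 3 * 2 = 6
  elem=4: yield 4 * 2 = 8
Therefore output = [0, 2, 4, 6, 8].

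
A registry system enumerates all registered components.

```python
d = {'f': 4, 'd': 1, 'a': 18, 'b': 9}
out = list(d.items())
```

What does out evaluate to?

Step 1: d.items() returns (key, value) pairs in insertion order.
Therefore out = [('f', 4), ('d', 1), ('a', 18), ('b', 9)].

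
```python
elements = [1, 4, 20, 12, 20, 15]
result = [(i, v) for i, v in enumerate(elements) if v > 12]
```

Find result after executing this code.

Step 1: Filter enumerate([1, 4, 20, 12, 20, 15]) keeping v > 12:
  (0, 1): 1 <= 12, excluded
  (1, 4): 4 <= 12, excluded
  (2, 20): 20 > 12, included
  (3, 12): 12 <= 12, excluded
  (4, 20): 20 > 12, included
  (5, 15): 15 > 12, included
Therefore result = [(2, 20), (4, 20), (5, 15)].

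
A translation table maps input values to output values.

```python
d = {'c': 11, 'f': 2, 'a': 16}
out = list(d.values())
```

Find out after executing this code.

Step 1: d.values() returns the dictionary values in insertion order.
Therefore out = [11, 2, 16].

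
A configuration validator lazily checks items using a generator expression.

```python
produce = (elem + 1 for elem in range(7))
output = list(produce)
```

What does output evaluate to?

Step 1: For each elem in range(7), compute elem+1:
  elem=0: 0+1 = 1
  elem=1: 1+1 = 2
  elem=2: 2+1 = 3
  elem=3: 3+1 = 4
  elem=4: 4+1 = 5
  elem=5: 5+1 = 6
  elem=6: 6+1 = 7
Therefore output = [1, 2, 3, 4, 5, 6, 7].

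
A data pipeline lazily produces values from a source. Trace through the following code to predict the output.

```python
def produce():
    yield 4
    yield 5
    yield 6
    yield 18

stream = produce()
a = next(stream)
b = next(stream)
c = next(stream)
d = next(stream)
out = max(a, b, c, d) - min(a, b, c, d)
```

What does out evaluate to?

Step 1: Create generator and consume all values:
  a = next(stream) = 4
  b = next(stream) = 5
  c = next(stream) = 6
  d = next(stream) = 18
Step 2: max = 18, min = 4, out = 18 - 4 = 14.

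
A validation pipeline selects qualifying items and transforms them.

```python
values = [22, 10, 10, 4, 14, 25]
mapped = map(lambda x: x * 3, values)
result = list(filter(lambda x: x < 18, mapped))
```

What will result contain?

Step 1: Map x * 3:
  22 -> 66
  10 -> 30
  10 -> 30
  4 -> 12
  14 -> 42
  25 -> 75
Step 2: Filter for < 18:
  66: removed
  30: removed
  30: removed
  12: kept
  42: removed
  75: removed
Therefore result = [12].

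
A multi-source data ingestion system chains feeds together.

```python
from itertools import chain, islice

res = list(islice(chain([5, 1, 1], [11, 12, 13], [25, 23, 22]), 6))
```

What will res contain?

Step 1: chain([5, 1, 1], [11, 12, 13], [25, 23, 22]) = [5, 1, 1, 11, 12, 13, 25, 23, 22].
Step 2: islice takes first 6 elements: [5, 1, 1, 11, 12, 13].
Therefore res = [5, 1, 1, 11, 12, 13].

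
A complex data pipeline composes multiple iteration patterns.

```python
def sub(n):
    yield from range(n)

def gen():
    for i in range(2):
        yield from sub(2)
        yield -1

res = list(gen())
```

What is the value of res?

Step 1: For each i in range(2):
  i=0: yield from sub(2) -> [0, 1], then yield -1
  i=1: yield from sub(2) -> [0, 1], then yield -1
Therefore res = [0, 1, -1, 0, 1, -1].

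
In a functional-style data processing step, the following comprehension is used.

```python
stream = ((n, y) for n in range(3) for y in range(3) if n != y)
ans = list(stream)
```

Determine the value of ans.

Step 1: Nested generator over range(3) x range(3) where n != y:
  (0, 0): excluded (n == y)
  (0, 1): included
  (0, 2): included
  (1, 0): included
  (1, 1): excluded (n == y)
  (1, 2): included
  (2, 0): included
  (2, 1): included
  (2, 2): excluded (n == y)
Therefore ans = [(0, 1), (0, 2), (1, 0), (1, 2), (2, 0), (2, 1)].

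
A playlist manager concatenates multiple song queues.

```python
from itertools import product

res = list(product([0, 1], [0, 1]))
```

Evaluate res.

Step 1: product([0, 1], [0, 1]) gives all pairs:
  (0, 0)
  (0, 1)
  (1, 0)
  (1, 1)
Therefore res = [(0, 0), (0, 1), (1, 0), (1, 1)].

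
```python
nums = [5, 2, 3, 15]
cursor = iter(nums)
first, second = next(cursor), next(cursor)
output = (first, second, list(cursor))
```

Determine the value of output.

Step 1: Create iterator over [5, 2, 3, 15].
Step 2: first = 5, second = 2.
Step 3: Remaining elements: [3, 15].
Therefore output = (5, 2, [3, 15]).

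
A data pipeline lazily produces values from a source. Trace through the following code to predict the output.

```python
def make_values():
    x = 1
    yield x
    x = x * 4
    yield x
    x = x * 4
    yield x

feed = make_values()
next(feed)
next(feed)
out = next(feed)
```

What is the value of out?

Step 1: Trace through generator execution:
  Yield 1: x starts at 1, yield 1
  Yield 2: x = 1 * 4 = 4, yield 4
  Yield 3: x = 4 * 4 = 16, yield 16
Step 2: First next() gets 1, second next() gets the second value, third next() yields 16.
Therefore out = 16.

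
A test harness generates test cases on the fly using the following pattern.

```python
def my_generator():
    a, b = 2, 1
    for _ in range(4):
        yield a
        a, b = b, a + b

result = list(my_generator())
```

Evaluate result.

Step 1: Fibonacci-like sequence starting with a=2, b=1:
  Iteration 1: yield a=2, then a,b = 1,3
  Iteration 2: yield a=1, then a,b = 3,4
  Iteration 3: yield a=3, then a,b = 4,7
  Iteration 4: yield a=4, then a,b = 7,11
Therefore result = [2, 1, 3, 4].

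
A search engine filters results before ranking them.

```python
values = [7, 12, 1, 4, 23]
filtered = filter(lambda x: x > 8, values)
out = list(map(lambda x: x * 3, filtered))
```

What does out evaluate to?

Step 1: Filter values for elements > 8:
  7: removed
  12: kept
  1: removed
  4: removed
  23: kept
Step 2: Map x * 3 on filtered [12, 23]:
  12 -> 36
  23 -> 69
Therefore out = [36, 69].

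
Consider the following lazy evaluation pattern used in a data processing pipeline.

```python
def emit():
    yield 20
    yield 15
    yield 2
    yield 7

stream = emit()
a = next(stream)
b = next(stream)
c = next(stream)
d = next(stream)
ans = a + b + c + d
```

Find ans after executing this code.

Step 1: Create generator and consume all values:
  a = next(stream) = 20
  b = next(stream) = 15
  c = next(stream) = 2
  d = next(stream) = 7
Step 2: ans = 20 + 15 + 2 + 7 = 44.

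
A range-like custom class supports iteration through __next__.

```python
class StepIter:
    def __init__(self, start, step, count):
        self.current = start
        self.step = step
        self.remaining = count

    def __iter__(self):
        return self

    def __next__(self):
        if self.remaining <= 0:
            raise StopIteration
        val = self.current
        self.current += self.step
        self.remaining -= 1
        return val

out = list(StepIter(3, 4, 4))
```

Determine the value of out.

Step 1: StepIter starts at 3, increments by 4, for 4 steps:
  Yield 3, then current += 4
  Yield 7, then current += 4
  Yield 11, then current += 4
  Yield 15, then current += 4
Therefore out = [3, 7, 11, 15].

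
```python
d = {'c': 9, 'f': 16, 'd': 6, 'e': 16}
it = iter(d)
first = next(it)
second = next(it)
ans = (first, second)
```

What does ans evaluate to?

Step 1: iter(d) iterates over keys: ['c', 'f', 'd', 'e'].
Step 2: first = next(it) = 'c', second = next(it) = 'f'.
Therefore ans = ('c', 'f').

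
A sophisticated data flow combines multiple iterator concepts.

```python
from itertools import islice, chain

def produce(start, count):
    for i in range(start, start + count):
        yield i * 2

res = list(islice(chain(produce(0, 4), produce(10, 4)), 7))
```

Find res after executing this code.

Step 1: produce(0, 4) yields [0, 2, 4, 6].
Step 2: produce(10, 4) yields [20, 22, 24, 26].
Step 3: chain concatenates: [0, 2, 4, 6, 20, 22, 24, 26].
Step 4: islice takes first 7: [0, 2, 4, 6, 20, 22, 24].
Therefore res = [0, 2, 4, 6, 20, 22, 24].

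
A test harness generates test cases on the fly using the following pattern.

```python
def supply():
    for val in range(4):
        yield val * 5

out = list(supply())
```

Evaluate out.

Step 1: For each val in range(4), yield val * 5:
  val=0: yield 0 * 5 = 0
  val=1: yield 1 * 5 = 5
  val=2: yield 2 * 5 = 10
  val=3: yield 3 * 5 = 15
Therefore out = [0, 5, 10, 15].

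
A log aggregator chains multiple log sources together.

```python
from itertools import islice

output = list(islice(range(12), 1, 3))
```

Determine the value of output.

Step 1: islice(range(12), 1, 3) takes elements at indices [1, 3).
Step 2: Elements: [1, 2].
Therefore output = [1, 2].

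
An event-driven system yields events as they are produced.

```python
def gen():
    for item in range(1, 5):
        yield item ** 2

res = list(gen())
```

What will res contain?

Step 1: For each item in range(1, 5), yield item**2:
  item=1: yield 1**2 = 1
  item=2: yield 2**2 = 4
  item=3: yield 3**2 = 9
  item=4: yield 4**2 = 16
Therefore res = [1, 4, 9, 16].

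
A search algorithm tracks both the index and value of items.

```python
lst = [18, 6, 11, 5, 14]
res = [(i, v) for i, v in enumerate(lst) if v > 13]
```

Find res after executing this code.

Step 1: Filter enumerate([18, 6, 11, 5, 14]) keeping v > 13:
  (0, 18): 18 > 13, included
  (1, 6): 6 <= 13, excluded
  (2, 11): 11 <= 13, excluded
  (3, 5): 5 <= 13, excluded
  (4, 14): 14 > 13, included
Therefore res = [(0, 18), (4, 14)].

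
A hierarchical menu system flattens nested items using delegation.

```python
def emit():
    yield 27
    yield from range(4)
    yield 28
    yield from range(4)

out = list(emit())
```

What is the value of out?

Step 1: Trace yields in order:
  yield 27
  yield 0
  yield 1
  yield 2
  yield 3
  yield 28
  yield 0
  yield 1
  yield 2
  yield 3
Therefore out = [27, 0, 1, 2, 3, 28, 0, 1, 2, 3].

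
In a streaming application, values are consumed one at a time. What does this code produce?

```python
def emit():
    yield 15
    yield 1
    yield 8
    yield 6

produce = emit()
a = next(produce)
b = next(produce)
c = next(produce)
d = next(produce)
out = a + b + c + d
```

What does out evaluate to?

Step 1: Create generator and consume all values:
  a = next(produce) = 15
  b = next(produce) = 1
  c = next(produce) = 8
  d = next(produce) = 6
Step 2: out = 15 + 1 + 8 + 6 = 30.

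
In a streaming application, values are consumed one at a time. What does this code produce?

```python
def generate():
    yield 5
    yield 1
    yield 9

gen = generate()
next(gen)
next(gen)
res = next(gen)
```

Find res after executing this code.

Step 1: generate() creates a generator.
Step 2: next(gen) yields 5 (consumed and discarded).
Step 3: next(gen) yields 1 (consumed and discarded).
Step 4: next(gen) yields 9, assigned to res.
Therefore res = 9.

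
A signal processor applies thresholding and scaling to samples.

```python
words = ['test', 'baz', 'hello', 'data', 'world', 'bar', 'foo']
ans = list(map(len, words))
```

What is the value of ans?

Step 1: Map len() to each word:
  'test' -> 4
  'baz' -> 3
  'hello' -> 5
  'data' -> 4
  'world' -> 5
  'bar' -> 3
  'foo' -> 3
Therefore ans = [4, 3, 5, 4, 5, 3, 3].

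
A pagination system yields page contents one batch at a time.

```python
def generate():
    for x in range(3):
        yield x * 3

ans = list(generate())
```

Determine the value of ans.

Step 1: For each x in range(3), yield x * 3:
  x=0: yield 0 * 3 = 0
  x=1: yield 1 * 3 = 3
  x=2: yield 2 * 3 = 6
Therefore ans = [0, 3, 6].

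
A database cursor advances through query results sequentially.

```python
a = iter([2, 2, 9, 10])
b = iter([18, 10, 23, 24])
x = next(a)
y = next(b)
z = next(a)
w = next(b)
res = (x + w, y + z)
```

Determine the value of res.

Step 1: a iterates [2, 2, 9, 10], b iterates [18, 10, 23, 24].
Step 2: x = next(a) = 2, y = next(b) = 18.
Step 3: z = next(a) = 2, w = next(b) = 10.
Step 4: res = (2 + 10, 18 + 2) = (12, 20).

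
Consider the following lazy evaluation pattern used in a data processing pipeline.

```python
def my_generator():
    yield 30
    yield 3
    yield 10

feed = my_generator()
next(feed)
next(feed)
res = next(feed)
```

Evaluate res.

Step 1: my_generator() creates a generator.
Step 2: next(feed) yields 30 (consumed and discarded).
Step 3: next(feed) yields 3 (consumed and discarded).
Step 4: next(feed) yields 10, assigned to res.
Therefore res = 10.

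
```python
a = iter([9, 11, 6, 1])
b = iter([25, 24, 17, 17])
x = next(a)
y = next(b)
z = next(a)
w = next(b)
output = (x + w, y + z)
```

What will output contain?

Step 1: a iterates [9, 11, 6, 1], b iterates [25, 24, 17, 17].
Step 2: x = next(a) = 9, y = next(b) = 25.
Step 3: z = next(a) = 11, w = next(b) = 24.
Step 4: output = (9 + 24, 25 + 11) = (33, 36).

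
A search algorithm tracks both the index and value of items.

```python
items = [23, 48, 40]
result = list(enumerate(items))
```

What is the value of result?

Step 1: enumerate pairs each element with its index:
  (0, 23)
  (1, 48)
  (2, 40)
Therefore result = [(0, 23), (1, 48), (2, 40)].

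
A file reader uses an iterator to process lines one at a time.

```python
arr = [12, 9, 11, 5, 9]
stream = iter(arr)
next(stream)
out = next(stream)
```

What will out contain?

Step 1: Create iterator over [12, 9, 11, 5, 9].
Step 2: next() consumes 12.
Step 3: next() returns 9.
Therefore out = 9.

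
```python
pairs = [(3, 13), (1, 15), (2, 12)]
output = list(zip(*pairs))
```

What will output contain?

Step 1: zip(*pairs) transposes: unzips [(3, 13), (1, 15), (2, 12)] into separate sequences.
Step 2: First elements: (3, 1, 2), second elements: (13, 15, 12).
Therefore output = [(3, 1, 2), (13, 15, 12)].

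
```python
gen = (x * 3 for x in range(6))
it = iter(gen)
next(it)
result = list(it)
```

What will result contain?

Step 1: Generator produces [0, 3, 6, 9, 12, 15].
Step 2: next(it) consumes first element (0).
Step 3: list(it) collects remaining: [3, 6, 9, 12, 15].
Therefore result = [3, 6, 9, 12, 15].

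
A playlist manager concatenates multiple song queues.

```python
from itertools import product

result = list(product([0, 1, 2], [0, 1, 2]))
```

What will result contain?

Step 1: product([0, 1, 2], [0, 1, 2]) gives all pairs:
  (0, 0)
  (0, 1)
  (0, 2)
  (1, 0)
  (1, 1)
  (1, 2)
  (2, 0)
  (2, 1)
  (2, 2)
Therefore result = [(0, 0), (0, 1), (0, 2), (1, 0), (1, 1), (1, 2), (2, 0), (2, 1), (2, 2)].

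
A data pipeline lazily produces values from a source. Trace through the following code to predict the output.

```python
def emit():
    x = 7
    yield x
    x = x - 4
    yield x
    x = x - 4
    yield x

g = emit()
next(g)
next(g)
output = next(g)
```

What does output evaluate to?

Step 1: Trace through generator execution:
  Yield 1: x starts at 7, yield 7
  Yield 2: x = 7 - 4 = 3, yield 3
  Yield 3: x = 3 - 4 = -1, yield -1
Step 2: First next() gets 7, second next() gets the second value, third next() yields -1.
Therefore output = -1.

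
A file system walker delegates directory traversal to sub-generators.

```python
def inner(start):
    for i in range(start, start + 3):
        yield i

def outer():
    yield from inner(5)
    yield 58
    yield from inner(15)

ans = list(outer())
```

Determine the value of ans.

Step 1: outer() delegates to inner(5):
  yield 5
  yield 6
  yield 7
Step 2: yield 58
Step 3: Delegates to inner(15):
  yield 15
  yield 16
  yield 17
Therefore ans = [5, 6, 7, 58, 15, 16, 17].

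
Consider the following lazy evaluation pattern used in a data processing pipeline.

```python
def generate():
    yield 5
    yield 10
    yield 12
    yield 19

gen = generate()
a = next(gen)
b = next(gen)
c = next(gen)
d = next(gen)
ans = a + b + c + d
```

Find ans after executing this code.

Step 1: Create generator and consume all values:
  a = next(gen) = 5
  b = next(gen) = 10
  c = next(gen) = 12
  d = next(gen) = 19
Step 2: ans = 5 + 10 + 12 + 19 = 46.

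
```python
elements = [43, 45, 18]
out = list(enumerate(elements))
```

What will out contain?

Step 1: enumerate pairs each element with its index:
  (0, 43)
  (1, 45)
  (2, 18)
Therefore out = [(0, 43), (1, 45), (2, 18)].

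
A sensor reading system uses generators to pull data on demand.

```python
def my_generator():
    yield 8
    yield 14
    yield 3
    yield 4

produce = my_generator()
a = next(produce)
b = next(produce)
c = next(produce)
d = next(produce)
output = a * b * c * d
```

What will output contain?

Step 1: Create generator and consume all values:
  a = next(produce) = 8
  b = next(produce) = 14
  c = next(produce) = 3
  d = next(produce) = 4
Step 2: output = 8 * 14 * 3 * 4 = 1344.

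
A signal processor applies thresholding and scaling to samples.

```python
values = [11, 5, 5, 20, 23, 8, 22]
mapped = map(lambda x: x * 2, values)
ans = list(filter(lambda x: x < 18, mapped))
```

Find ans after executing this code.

Step 1: Map x * 2:
  11 -> 22
  5 -> 10
  5 -> 10
  20 -> 40
  23 -> 46
  8 -> 16
  22 -> 44
Step 2: Filter for < 18:
  22: removed
  10: kept
  10: kept
  40: removed
  46: removed
  16: kept
  44: removed
Therefore ans = [10, 10, 16].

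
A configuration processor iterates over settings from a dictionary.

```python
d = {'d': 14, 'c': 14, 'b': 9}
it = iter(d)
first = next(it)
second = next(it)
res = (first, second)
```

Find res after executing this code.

Step 1: iter(d) iterates over keys: ['d', 'c', 'b'].
Step 2: first = next(it) = 'd', second = next(it) = 'c'.
Therefore res = ('d', 'c').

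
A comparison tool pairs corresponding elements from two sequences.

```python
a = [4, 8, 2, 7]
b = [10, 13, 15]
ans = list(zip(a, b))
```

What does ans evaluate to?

Step 1: zip stops at shortest (len(a)=4, len(b)=3):
  Index 0: (4, 10)
  Index 1: (8, 13)
  Index 2: (2, 15)
Step 2: Last element of a (7) has no pair, dropped.
Therefore ans = [(4, 10), (8, 13), (2, 15)].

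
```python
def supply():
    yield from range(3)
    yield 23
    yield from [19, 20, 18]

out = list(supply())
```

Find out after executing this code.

Step 1: Trace yields in order:
  yield 0
  yield 1
  yield 2
  yield 23
  yield 19
  yield 20
  yield 18
Therefore out = [0, 1, 2, 23, 19, 20, 18].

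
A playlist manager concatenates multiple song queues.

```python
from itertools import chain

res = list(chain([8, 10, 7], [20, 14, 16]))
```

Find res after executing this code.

Step 1: chain() concatenates iterables: [8, 10, 7] + [20, 14, 16].
Therefore res = [8, 10, 7, 20, 14, 16].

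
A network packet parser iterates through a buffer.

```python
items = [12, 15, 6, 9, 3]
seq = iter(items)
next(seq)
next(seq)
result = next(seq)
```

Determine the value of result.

Step 1: Create iterator over [12, 15, 6, 9, 3].
Step 2: next() consumes 12.
Step 3: next() consumes 15.
Step 4: next() returns 6.
Therefore result = 6.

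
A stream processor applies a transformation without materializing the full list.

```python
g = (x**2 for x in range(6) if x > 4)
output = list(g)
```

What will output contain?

Step 1: For range(6), keep x > 4, then square:
  x=0: 0 <= 4, excluded
  x=1: 1 <= 4, excluded
  x=2: 2 <= 4, excluded
  x=3: 3 <= 4, excluded
  x=4: 4 <= 4, excluded
  x=5: 5 > 4, yield 5**2 = 25
Therefore output = [25].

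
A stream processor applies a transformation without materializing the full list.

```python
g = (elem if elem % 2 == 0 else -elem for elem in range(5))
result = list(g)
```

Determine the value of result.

Step 1: For each elem in range(5), yield elem if even, else -elem:
  elem=0: even, yield 0
  elem=1: odd, yield -1
  elem=2: even, yield 2
  elem=3: odd, yield -3
  elem=4: even, yield 4
Therefore result = [0, -1, 2, -3, 4].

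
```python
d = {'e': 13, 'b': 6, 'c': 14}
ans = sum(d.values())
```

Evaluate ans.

Step 1: d.values() = [13, 6, 14].
Step 2: sum = 33.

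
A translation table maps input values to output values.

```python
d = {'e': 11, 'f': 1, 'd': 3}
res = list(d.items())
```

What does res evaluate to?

Step 1: d.items() returns (key, value) pairs in insertion order.
Therefore res = [('e', 11), ('f', 1), ('d', 3)].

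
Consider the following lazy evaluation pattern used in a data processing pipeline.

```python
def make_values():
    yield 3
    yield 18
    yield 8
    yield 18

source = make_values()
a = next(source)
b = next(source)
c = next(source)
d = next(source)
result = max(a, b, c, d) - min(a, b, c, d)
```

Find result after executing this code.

Step 1: Create generator and consume all values:
  a = next(source) = 3
  b = next(source) = 18
  c = next(source) = 8
  d = next(source) = 18
Step 2: max = 18, min = 3, result = 18 - 3 = 15.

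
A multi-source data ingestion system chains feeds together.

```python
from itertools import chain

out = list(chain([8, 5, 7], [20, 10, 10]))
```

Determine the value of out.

Step 1: chain() concatenates iterables: [8, 5, 7] + [20, 10, 10].
Therefore out = [8, 5, 7, 20, 10, 10].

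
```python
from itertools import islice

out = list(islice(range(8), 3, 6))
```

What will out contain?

Step 1: islice(range(8), 3, 6) takes elements at indices [3, 6).
Step 2: Elements: [3, 4, 5].
Therefore out = [3, 4, 5].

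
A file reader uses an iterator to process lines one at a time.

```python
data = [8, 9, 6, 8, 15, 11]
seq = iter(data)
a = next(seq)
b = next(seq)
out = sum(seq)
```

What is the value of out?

Step 1: Create iterator over [8, 9, 6, 8, 15, 11].
Step 2: a = next() = 8, b = next() = 9.
Step 3: sum() of remaining [6, 8, 15, 11] = 40.
Therefore out = 40.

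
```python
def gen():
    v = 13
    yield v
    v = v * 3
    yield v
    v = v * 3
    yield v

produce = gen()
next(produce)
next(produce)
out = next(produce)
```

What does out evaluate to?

Step 1: Trace through generator execution:
  Yield 1: v starts at 13, yield 13
  Yield 2: v = 13 * 3 = 39, yield 39
  Yield 3: v = 39 * 3 = 117, yield 117
Step 2: First next() gets 13, second next() gets the second value, third next() yields 117.
Therefore out = 117.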